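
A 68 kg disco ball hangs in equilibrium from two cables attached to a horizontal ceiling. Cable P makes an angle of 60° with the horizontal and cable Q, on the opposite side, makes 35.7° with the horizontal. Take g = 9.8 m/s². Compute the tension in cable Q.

T_Q ≈ 335 N

Weight W = 68 × 9.8 = 666.4 N acts straight down.
Horizontal: T_P cos 60° = T_Q cos 35.7°  →  T_P = 1.624 T_Q.
Vertical: T_P sin 60° + T_Q sin 35.7° = 666.4.
Substituting the horizontal relation into the vertical equation gives 1.99 T_Q = 666.4, so T_Q = 334.9 N.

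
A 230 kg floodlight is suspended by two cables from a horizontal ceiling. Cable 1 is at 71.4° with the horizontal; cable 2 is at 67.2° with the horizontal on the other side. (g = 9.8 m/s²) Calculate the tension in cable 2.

T_2 ≈ 1090 N

Weight W = 230 × 9.8 = 2254 N acts straight down.
Horizontal: T_1 cos 71.4° = T_2 cos 67.2°  →  T_1 = 1.215 T_2.
Vertical: T_1 sin 71.4° + T_2 sin 67.2° = 2254.
Substituting the horizontal relation into the vertical equation gives 2.073 T_2 = 2254, so T_2 = 1087 N.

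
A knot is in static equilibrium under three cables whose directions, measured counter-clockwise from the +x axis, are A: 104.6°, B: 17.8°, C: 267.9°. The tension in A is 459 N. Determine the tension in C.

Resolve: ΣF_x = 459 cos 104.6° + T_B cos 17.8° + T_C cos 267.9° = 0.
        ΣF_y = 459 sin 104.6° + T_B sin 17.8° + T_C sin 267.9° = 0.
The known terms sum to (-115.7, 444.2) N, so 0.9521 T_B − 0.0366 T_C = 115.7 and 0.3057 T_B − 0.9993 T_C = -444.2.
Solving simultaneously: T_B = 140.3 N, T_C = 487.4 N.

T_C ≈ 487 N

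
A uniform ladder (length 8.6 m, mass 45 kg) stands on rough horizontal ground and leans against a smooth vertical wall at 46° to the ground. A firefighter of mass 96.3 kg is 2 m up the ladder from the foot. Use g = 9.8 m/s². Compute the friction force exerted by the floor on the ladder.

Torques about the foot: N_wall · 8.6 sin 46° = 45×9.8×4.3 cos 46° + 96.3×9.8×2 cos 46° → N_wall = 424.88 N.
ΣF_x = 0: f_floor = N_wall = 424.88 N.

f ≈ 425 N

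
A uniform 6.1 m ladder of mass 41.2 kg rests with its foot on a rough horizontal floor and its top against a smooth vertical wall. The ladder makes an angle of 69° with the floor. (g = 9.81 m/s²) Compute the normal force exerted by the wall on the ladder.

Torques about the foot: N_wall · 6.1 sin 69° = 41.2×9.81×3.05 cos 69° → N_wall = 77.574 N.

N_wall ≈ 77.6 N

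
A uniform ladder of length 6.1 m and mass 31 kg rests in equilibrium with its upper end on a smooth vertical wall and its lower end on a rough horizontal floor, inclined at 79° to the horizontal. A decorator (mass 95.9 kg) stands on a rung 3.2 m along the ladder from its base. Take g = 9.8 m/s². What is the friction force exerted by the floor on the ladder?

f ≈ 125 N

Torques about the foot: N_wall · 6.1 sin 79° = 31×9.8×3.05 cos 79° + 95.9×9.8×3.2 cos 79° → N_wall = 125.36 N.
ΣF_x = 0: f_floor = N_wall = 125.36 N.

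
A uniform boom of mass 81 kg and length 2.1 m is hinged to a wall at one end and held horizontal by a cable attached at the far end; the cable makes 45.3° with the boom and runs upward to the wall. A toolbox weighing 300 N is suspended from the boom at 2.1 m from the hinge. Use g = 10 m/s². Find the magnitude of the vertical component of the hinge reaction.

|H_y| ≈ 405 N

Take torques about the hinge: T sin 45.3° · 2.1 = 81×10×1.05 + 300×2.1 = 1480.5 N·m.
So T = 1480.5 / (0.7108 × 2.1) = 991.84 N.
ΣF_y = 0: H_y = (81×10 + 300) − T sin 45.3° = 1110 − 705 = 405 N.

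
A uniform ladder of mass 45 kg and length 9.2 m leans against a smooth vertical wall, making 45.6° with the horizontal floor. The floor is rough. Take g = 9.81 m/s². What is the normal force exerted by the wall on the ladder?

Torques about the foot: N_wall · 9.2 sin 45.6° = 45×9.81×4.6 cos 45.6° → N_wall = 216.15 N.

N_wall ≈ 216 N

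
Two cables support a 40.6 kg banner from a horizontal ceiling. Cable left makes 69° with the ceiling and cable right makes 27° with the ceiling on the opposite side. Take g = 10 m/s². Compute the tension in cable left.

T_left ≈ 364 N

Weight W = 40.6 × 10 = 406 N acts straight down.
Horizontal: T_left cos 69° = T_right cos 27°  →  T_right = 0.4022 T_left.
Vertical: T_left sin 69° + T_right sin 27° = 406.
Substituting the horizontal relation into the vertical equation gives 1.116 T_left = 406, so T_left = 363.7 N.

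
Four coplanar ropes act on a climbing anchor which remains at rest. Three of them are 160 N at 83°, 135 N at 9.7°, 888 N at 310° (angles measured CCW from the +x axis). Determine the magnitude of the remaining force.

F ≈ 879 N

Sum the known components: ΣF_x = 723.4 N, ΣF_y = -498.7 N.
For equilibrium the remaining force must supply (−ΣF_x, −ΣF_y) = (-723.4, 498.7) N.
Magnitude = √((-723.4)² + (498.7)²) = 878.6 N; direction = atan2(498.7, -723.4) = 145.4°.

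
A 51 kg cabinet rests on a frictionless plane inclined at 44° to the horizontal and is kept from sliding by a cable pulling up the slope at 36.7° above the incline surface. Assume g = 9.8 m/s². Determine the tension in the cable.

Take axes along and perpendicular to the incline. Weight components: W sin 44° = 347.2 N down-slope, W cos 44° = 359.5 N into the surface.
Along incline: T cos 36.7° = W sin 44° → T = 433 N.
Perpendicular: N = W cos 44° − T sin 36.7° = 100.7 N.

T ≈ 433 N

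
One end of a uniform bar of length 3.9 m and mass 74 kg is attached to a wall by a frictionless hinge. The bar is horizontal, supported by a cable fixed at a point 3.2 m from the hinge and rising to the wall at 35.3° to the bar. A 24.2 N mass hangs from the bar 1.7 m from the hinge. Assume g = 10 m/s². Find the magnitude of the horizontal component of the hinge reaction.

H_x ≈ 655 N

Take torques about the hinge: T sin 35.3° · 3.2 = 74×10×1.95 + 24.2×1.7 = 1484.1 N·m.
So T = 1484.1 / (0.5779 × 3.2) = 802.61 N.
ΣF_x = 0: H_x = T cos 35.3° = 655.04 N.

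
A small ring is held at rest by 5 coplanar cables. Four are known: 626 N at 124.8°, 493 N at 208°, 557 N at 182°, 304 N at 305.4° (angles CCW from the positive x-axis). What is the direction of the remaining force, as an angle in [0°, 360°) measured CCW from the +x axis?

Sum the known components: ΣF_x = -1173 N, ΣF_y = 15.35 N.
For equilibrium the remaining force must supply (−ΣF_x, −ΣF_y) = (1173, -15.35) N.
Magnitude = √((1173)² + (-15.35)²) = 1173 N; direction = atan2(-15.35, 1173) = 359.3°.

θ ≈ 359°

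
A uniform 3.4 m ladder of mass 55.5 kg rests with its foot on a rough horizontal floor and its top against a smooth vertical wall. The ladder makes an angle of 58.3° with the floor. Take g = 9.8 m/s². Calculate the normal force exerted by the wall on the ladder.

N_wall ≈ 168 N

Torques about the foot: N_wall · 3.4 sin 58.3° = 55.5×9.8×1.7 cos 58.3° → N_wall = 167.96 N.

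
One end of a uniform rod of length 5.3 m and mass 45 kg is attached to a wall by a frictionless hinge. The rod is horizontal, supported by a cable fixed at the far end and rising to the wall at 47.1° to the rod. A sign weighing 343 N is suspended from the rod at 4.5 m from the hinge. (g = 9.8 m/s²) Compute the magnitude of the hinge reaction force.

Take torques about the hinge: T sin 47.1° · 5.3 = 45×9.8×2.65 + 343×4.5 = 2712.2 N·m.
So T = 2712.2 / (0.7325 × 5.3) = 698.56 N.
ΣF_x = 0: H_x = T cos 47.1° = 475.53 N.
ΣF_y = 0: H_y = (45×9.8 + 343) − T sin 47.1° = 784 − 511.73 = 272.27 N.
|H| = √(H_x² + H_y²) = √((475.53)² + (272.27)²) = 547.96 N.

|H| ≈ 548 N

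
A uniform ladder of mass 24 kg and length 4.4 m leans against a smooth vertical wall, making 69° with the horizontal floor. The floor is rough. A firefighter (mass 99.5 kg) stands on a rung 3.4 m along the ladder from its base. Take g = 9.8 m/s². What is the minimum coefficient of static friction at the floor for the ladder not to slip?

ΣF_y = 0: N_floor = 24×9.8 + 99.5×9.8 = 1210.3 N.
Torques about the foot: N_wall · 4.4 sin 69° = 24×9.8×2.2 cos 69° + 99.5×9.8×3.4 cos 69° → N_wall = 334.38 N.
ΣF_x = 0: f_floor = N_wall = 334.38 N.
μ_min = f_floor / N_floor = 334.38 / 1210.3 = 0.2763.

μ_min ≈ 0.276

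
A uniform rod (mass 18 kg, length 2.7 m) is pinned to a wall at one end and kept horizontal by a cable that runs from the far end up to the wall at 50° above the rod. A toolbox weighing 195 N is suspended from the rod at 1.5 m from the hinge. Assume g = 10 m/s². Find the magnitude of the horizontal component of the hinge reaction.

H_x ≈ 166 N

Take torques about the hinge: T sin 50° · 2.7 = 18×10×1.35 + 195×1.5 = 535.5 N·m.
So T = 535.5 / (0.7660 × 2.7) = 258.91 N.
ΣF_x = 0: H_x = T cos 50° = 166.42 N.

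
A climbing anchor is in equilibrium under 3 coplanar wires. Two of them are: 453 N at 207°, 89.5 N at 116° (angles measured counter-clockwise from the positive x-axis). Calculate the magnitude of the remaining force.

Sum the known components: ΣF_x = -442.9 N, ΣF_y = -125.2 N.
For equilibrium the remaining force must supply (−ΣF_x, −ΣF_y) = (442.9, 125.2) N.
Magnitude = √((442.9)² + (125.2)²) = 460.2 N; direction = atan2(125.2, 442.9) = 15.8°.

F ≈ 460 N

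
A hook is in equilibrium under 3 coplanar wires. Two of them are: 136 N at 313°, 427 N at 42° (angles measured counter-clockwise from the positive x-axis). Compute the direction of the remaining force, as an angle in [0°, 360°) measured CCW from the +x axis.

θ ≈ 204°

Sum the known components: ΣF_x = 410.1 N, ΣF_y = 186.3 N.
For equilibrium the remaining force must supply (−ΣF_x, −ΣF_y) = (-410.1, -186.3) N.
Magnitude = √((-410.1)² + (-186.3)²) = 450.4 N; direction = atan2(-186.3, -410.1) = 204.4°.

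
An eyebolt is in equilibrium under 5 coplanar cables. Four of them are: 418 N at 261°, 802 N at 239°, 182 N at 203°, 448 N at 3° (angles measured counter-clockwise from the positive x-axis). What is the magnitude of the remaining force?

Sum the known components: ΣF_x = -198.6 N, ΣF_y = -1148 N.
For equilibrium the remaining force must supply (−ΣF_x, −ΣF_y) = (198.6, 1148) N.
Magnitude = √((198.6)² + (1148)²) = 1165 N; direction = atan2(1148, 198.6) = 80.2°.

F ≈ 1170 N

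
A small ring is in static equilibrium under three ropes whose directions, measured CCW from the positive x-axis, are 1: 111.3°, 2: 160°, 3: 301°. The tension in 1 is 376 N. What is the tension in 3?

T_3 ≈ 449 N

Resolve: ΣF_x = 376 cos 111.3° + T_2 cos 160° + T_3 cos 301° = 0.
        ΣF_y = 376 sin 111.3° + T_2 sin 160° + T_3 sin 301° = 0.
The known terms sum to (-136.6, 350.3) N, so -0.9397 T_2 + 0.5150 T_3 = 136.6 and 0.3420 T_2 − 0.8572 T_3 = -350.3.
Solving simultaneously: T_2 = 100.7 N, T_3 = 448.9 N.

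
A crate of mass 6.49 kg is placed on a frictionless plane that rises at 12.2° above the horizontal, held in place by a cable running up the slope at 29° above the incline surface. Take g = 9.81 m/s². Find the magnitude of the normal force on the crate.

N ≈ 54.8 N

Take axes along and perpendicular to the incline. Weight components: W sin 12.2° = 13.45 N down-slope, W cos 12.2° = 62.23 N into the surface.
Along incline: T cos 29° = W sin 12.2° → T = 15.38 N.
Perpendicular: N = W cos 12.2° − T sin 29° = 54.77 N.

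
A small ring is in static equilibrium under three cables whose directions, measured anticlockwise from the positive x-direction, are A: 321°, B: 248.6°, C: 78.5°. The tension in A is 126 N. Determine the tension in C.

Resolve: ΣF_x = 126 cos 321° + T_B cos 248.6° + T_C cos 78.5° = 0.
        ΣF_y = 126 sin 321° + T_B sin 248.6° + T_C sin 78.5° = 0.
The known terms sum to (97.92, -79.29) N, so -0.3649 T_B + 0.1994 T_C = -97.92 and -0.9311 T_B + 0.9799 T_C = 79.29.
Solving simultaneously: T_B = 650.1 N, T_C = 698.6 N.

T_C ≈ 699 N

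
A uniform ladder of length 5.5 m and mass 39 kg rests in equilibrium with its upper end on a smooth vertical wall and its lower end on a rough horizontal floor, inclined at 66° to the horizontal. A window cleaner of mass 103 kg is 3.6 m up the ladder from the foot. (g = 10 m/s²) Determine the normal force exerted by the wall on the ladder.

N_wall ≈ 387 N

Torques about the foot: N_wall · 5.5 sin 66° = 39×10×2.75 cos 66° + 103×10×3.6 cos 66° → N_wall = 386.98 N.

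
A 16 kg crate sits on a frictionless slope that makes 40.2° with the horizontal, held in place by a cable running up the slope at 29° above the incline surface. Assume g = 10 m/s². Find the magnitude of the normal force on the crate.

N ≈ 65 N

Take axes along and perpendicular to the incline. Weight components: W sin 40.2° = 103.3 N down-slope, W cos 40.2° = 122.2 N into the surface.
Along incline: T cos 29° = W sin 40.2° → T = 118.1 N.
Perpendicular: N = W cos 40.2° − T sin 29° = 64.96 N.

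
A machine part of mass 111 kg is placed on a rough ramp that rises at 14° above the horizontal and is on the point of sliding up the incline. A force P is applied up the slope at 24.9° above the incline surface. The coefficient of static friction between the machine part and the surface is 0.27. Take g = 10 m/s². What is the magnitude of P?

On the verge of sliding up the incline, friction equals μN and acts down the slope.
Perpendicular: N + P sin 24.9° = W cos 14° = 1077 N.
Along incline: P cos 24.9° = W sin 14° + μN  with W sin 14° = 268.5 N.
Solving the pair for P and N: P = 548 N, N = 846.3 N (and f = μN = 228.5 N).

P ≈ 548 N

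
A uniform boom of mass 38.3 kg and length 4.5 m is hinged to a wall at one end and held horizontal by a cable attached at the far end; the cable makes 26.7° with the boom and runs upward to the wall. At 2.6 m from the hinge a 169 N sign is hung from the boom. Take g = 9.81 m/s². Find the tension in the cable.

T ≈ 635 N

Take torques about the hinge: T sin 26.7° · 4.5 = 38.3×9.81×2.25 + 169×2.6 = 1284.8 N·m.
So T = 1284.8 / (0.4493 × 4.5) = 635.42 N.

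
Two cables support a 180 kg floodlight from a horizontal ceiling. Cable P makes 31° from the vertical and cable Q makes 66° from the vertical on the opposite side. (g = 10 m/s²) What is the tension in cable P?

Angles from the horizontal: cable P is 90° − 31° = 59°, cable Q is 90° − 66° = 24°.
Weight W = 180 × 10 = 1800 N acts straight down.
Horizontal: T_P cos 59° = T_Q cos 24°  →  T_Q = 0.5638 T_P.
Vertical: T_P sin 59° + T_Q sin 24° = 1800.
Substituting the horizontal relation into the vertical equation gives 1.086 T_P = 1800, so T_P = 1657 N.

T_P ≈ 1660 N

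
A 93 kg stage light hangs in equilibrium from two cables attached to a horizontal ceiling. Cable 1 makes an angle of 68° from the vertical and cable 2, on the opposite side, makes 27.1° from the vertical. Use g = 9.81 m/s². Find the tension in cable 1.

Angles from the horizontal: cable 1 is 90° − 68° = 22°, cable 2 is 90° − 27.1° = 62.9°.
Weight W = 93 × 9.81 = 912.3 N acts straight down.
Horizontal: T_1 cos 22° = T_2 cos 62.9°  →  T_2 = 2.035 T_1.
Vertical: T_1 sin 22° + T_2 sin 62.9° = 912.3.
Substituting the horizontal relation into the vertical equation gives 2.186 T_1 = 912.3, so T_1 = 417.3 N.

T_1 ≈ 417 N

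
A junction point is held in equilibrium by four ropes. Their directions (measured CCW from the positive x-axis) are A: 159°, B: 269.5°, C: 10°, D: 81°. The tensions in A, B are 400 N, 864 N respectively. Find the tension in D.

T_D ≈ 681 N

Resolve: ΣF_x = 400 cos 159° + 864 cos 269.5° + T_C cos 10° + T_D cos 81° = 0.
        ΣF_y = 400 sin 159° + 864 sin 269.5° + T_C sin 10° + T_D sin 81° = 0.
The known terms sum to (-381, -720.6) N, so 0.9848 T_C + 0.1564 T_D = 381 and 0.1736 T_C + 0.9877 T_D = 720.6.
Solving simultaneously: T_C = 278.7 N, T_D = 680.6 N.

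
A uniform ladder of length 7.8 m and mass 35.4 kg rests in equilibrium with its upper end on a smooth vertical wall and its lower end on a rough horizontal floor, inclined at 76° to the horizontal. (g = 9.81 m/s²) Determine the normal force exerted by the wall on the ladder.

N_wall ≈ 43.3 N

Torques about the foot: N_wall · 7.8 sin 76° = 35.4×9.81×3.9 cos 76° → N_wall = 43.293 N.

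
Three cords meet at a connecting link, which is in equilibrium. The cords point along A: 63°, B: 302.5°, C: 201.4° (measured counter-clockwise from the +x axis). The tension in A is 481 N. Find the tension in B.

T_B ≈ 325 N

Resolve: ΣF_x = 481 cos 63° + T_B cos 302.5° + T_C cos 201.4° = 0.
        ΣF_y = 481 sin 63° + T_B sin 302.5° + T_C sin 201.4° = 0.
The known terms sum to (218.4, 428.6) N, so 0.5373 T_B − 0.9311 T_C = -218.4 and -0.8434 T_B − 0.3649 T_C = -428.6.
Solving simultaneously: T_B = 325.4 N, T_C = 422.3 N.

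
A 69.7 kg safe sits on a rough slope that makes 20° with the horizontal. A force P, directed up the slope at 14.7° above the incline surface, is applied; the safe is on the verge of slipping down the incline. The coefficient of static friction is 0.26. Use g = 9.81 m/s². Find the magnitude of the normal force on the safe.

On the verge of sliding down the incline, friction equals μN and acts up the slope.
Perpendicular: N + P sin 14.7° = W cos 20° = 642.5 N.
Along incline: P cos 14.7° + μN = W sin 20° with W sin 20° = 233.9 N.
Solving the pair for P and N: P = 74.12 N, N = 623.7 N (and f = μN = 162.2 N).

N ≈ 624 N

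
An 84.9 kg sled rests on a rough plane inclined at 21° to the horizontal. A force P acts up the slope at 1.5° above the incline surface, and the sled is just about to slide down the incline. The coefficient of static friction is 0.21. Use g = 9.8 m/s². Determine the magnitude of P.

P ≈ 136 N

On the verge of sliding down the incline, friction equals μN and acts up the slope.
Perpendicular: N + P sin 1.5° = W cos 21° = 776.8 N.
Along incline: P cos 1.5° + μN = W sin 21° with W sin 21° = 298.2 N.
Solving the pair for P and N: P = 135.8 N, N = 773.2 N (and f = μN = 162.4 N).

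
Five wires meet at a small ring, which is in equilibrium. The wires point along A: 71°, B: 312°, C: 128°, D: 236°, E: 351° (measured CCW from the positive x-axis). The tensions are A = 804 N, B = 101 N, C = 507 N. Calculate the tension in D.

T_D ≈ 1190 N

Resolve: ΣF_x = 804 cos 71° + 101 cos 312° + 507 cos 128° + T_D cos 236° + T_E cos 351° = 0.
        ΣF_y = 804 sin 71° + 101 sin 312° + 507 sin 128° + T_D sin 236° + T_E sin 351° = 0.
The known terms sum to (17.2, 1085) N, so -0.5592 T_D + 0.9877 T_E = -17.2 and -0.8290 T_D − 0.1564 T_E = -1085.
Solving simultaneously: T_D = 1185 N, T_E = 653.5 N.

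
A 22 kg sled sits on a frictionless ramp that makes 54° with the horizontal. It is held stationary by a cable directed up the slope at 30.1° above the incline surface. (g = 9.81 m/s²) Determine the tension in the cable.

T ≈ 202 N

Take axes along and perpendicular to the incline. Weight components: W sin 54° = 174.6 N down-slope, W cos 54° = 126.9 N into the surface.
Along incline: T cos 30.1° = W sin 54° → T = 201.8 N.
Perpendicular: N = W cos 54° − T sin 30.1° = 25.64 N.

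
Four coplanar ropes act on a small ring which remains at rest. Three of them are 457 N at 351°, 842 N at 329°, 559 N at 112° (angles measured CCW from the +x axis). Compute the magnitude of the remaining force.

F ≈ 964 N

Sum the known components: ΣF_x = 963.7 N, ΣF_y = 13.14 N.
For equilibrium the remaining force must supply (−ΣF_x, −ΣF_y) = (-963.7, -13.14) N.
Magnitude = √((-963.7)² + (-13.14)²) = 963.8 N; direction = atan2(-13.14, -963.7) = 180.8°.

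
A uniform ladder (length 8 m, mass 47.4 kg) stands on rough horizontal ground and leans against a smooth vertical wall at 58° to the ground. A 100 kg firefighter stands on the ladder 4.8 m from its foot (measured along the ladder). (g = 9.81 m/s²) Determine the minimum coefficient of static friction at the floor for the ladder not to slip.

μ_min ≈ 0.355

ΣF_y = 0: N_floor = 47.4×9.81 + 100×9.81 = 1446 N.
Torques about the foot: N_wall · 8 sin 58° = 47.4×9.81×4 cos 58° + 100×9.81×4.8 cos 58° → N_wall = 513.08 N.
ΣF_x = 0: f_floor = N_wall = 513.08 N.
μ_min = f_floor / N_floor = 513.08 / 1446 = 0.3548.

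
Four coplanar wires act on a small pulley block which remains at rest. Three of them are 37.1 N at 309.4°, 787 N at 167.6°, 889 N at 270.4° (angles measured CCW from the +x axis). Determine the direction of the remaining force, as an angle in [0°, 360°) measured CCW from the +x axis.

Sum the known components: ΣF_x = -738.9 N, ΣF_y = -748.7 N.
For equilibrium the remaining force must supply (−ΣF_x, −ΣF_y) = (738.9, 748.7) N.
Magnitude = √((738.9)² + (748.7)²) = 1052 N; direction = atan2(748.7, 738.9) = 45.4°.

θ ≈ 45.4°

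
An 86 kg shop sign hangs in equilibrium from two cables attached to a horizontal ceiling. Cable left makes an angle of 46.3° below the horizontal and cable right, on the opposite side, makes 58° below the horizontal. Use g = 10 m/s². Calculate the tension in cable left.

T_left ≈ 470 N

Weight W = 86 × 10 = 860 N acts straight down.
Horizontal: T_left cos 46.3° = T_right cos 58°  →  T_right = 1.304 T_left.
Vertical: T_left sin 46.3° + T_right sin 58° = 860.
Substituting the horizontal relation into the vertical equation gives 1.829 T_left = 860, so T_left = 470.3 N.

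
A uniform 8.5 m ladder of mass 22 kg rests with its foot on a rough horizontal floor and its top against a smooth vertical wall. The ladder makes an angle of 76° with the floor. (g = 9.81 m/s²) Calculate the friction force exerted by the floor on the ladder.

Torques about the foot: N_wall · 8.5 sin 76° = 22×9.81×4.25 cos 76° → N_wall = 26.905 N.
ΣF_x = 0: f_floor = N_wall = 26.905 N.

f ≈ 26.9 N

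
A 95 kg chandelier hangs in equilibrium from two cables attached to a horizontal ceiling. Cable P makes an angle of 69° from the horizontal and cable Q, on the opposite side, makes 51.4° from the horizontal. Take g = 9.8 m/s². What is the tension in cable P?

T_P ≈ 673 N

Weight W = 95 × 9.8 = 931 N acts straight down.
Horizontal: T_P cos 69° = T_Q cos 51.4°  →  T_Q = 0.5744 T_P.
Vertical: T_P sin 69° + T_Q sin 51.4° = 931.
Substituting the horizontal relation into the vertical equation gives 1.383 T_P = 931, so T_P = 673.4 N.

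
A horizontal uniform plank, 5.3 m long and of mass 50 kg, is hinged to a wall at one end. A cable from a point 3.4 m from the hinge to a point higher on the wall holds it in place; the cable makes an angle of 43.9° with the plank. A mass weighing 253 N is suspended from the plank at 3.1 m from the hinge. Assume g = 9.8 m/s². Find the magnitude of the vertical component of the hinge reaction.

|H_y| ≈ 130 N

Take torques about the hinge: T sin 43.9° · 3.4 = 50×9.8×2.65 + 253×3.1 = 2082.8 N·m.
So T = 2082.8 / (0.6934 × 3.4) = 883.45 N.
ΣF_y = 0: H_y = (50×9.8 + 253) − T sin 43.9° = 743 − 612.59 = 130.41 N.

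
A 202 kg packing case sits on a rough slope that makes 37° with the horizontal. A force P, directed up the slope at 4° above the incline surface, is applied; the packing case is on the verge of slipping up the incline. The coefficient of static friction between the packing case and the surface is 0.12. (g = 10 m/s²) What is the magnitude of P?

P ≈ 1400 N

On the verge of sliding up the incline, friction equals μN and acts down the slope.
Perpendicular: N + P sin 4° = W cos 37° = 1613 N.
Along incline: P cos 4° = W sin 37° + μN  with W sin 37° = 1216 N.
Solving the pair for P and N: P = 1401 N, N = 1516 N (and f = μN = 181.9 N).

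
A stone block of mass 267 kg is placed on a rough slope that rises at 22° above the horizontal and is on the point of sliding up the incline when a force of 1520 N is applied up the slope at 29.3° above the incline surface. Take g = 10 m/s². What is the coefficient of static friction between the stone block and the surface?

μ ≈ 0.188

On the verge of sliding up the incline, friction is at its maximum μN and acts down the slope.
Perpendicular to incline: N = W cos 22° − P sin 29.3° = 2476 − 743.9 = 1732 N.
Along incline: P cos 29.3° − μN = W sin 22° → μ = −(W sin 22° − P cos 29.3°) / N = 0.1879.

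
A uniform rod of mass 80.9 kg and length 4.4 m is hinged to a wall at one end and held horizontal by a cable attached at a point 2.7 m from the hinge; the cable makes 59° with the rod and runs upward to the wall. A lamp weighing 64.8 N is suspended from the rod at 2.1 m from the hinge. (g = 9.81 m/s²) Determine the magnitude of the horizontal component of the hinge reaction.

H_x ≈ 419 N

Take torques about the hinge: T sin 59° · 2.7 = 80.9×9.81×2.2 + 64.8×2.1 = 1882.1 N·m.
So T = 1882.1 / (0.8572 × 2.7) = 813.21 N.
ΣF_x = 0: H_x = T cos 59° = 418.84 N.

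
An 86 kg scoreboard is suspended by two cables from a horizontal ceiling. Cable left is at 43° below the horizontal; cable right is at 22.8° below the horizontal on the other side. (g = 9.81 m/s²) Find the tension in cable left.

T_left ≈ 853 N

Weight W = 86 × 9.81 = 843.7 N acts straight down.
Horizontal: T_left cos 43° = T_right cos 22.8°  →  T_right = 0.7933 T_left.
Vertical: T_left sin 43° + T_right sin 22.8° = 843.7.
Substituting the horizontal relation into the vertical equation gives 0.9894 T_left = 843.7, so T_left = 852.7 N.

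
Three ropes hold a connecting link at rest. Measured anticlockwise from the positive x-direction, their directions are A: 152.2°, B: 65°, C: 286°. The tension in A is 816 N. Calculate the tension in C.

T_C ≈ 1240 N

Resolve: ΣF_x = 816 cos 152.2° + T_B cos 65° + T_C cos 286° = 0.
        ΣF_y = 816 sin 152.2° + T_B sin 65° + T_C sin 286° = 0.
The known terms sum to (-721.8, 380.6) N, so 0.4226 T_B + 0.2756 T_C = 721.8 and 0.9063 T_B − 0.9613 T_C = -380.6.
Solving simultaneously: T_B = 897.7 N, T_C = 1242 N.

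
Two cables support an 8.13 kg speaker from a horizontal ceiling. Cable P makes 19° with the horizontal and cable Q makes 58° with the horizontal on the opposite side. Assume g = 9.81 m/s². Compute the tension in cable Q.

Weight W = 8.13 × 9.81 = 79.76 N acts straight down.
Horizontal: T_P cos 19° = T_Q cos 58°  →  T_P = 0.5605 T_Q.
Vertical: T_P sin 19° + T_Q sin 58° = 79.76.
Substituting the horizontal relation into the vertical equation gives 1.031 T_Q = 79.76, so T_Q = 77.39 N.

T_Q ≈ 77.4 N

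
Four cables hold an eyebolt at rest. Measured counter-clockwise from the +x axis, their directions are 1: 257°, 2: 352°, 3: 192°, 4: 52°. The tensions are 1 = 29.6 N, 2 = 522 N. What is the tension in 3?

T_3 ≈ 723 N

Resolve: ΣF_x = 29.6 cos 257° + 522 cos 352° + T_3 cos 192° + T_4 cos 52° = 0.
        ΣF_y = 29.6 sin 257° + 522 sin 352° + T_3 sin 192° + T_4 sin 52° = 0.
The known terms sum to (510.3, -101.5) N, so -0.9781 T_3 + 0.6157 T_4 = -510.3 and -0.2079 T_3 + 0.7880 T_4 = 101.5.
Solving simultaneously: T_3 = 722.8 N, T_4 = 319.5 N.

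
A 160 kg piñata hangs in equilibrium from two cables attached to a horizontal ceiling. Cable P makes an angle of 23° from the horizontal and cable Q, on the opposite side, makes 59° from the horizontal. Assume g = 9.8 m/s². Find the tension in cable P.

T_P ≈ 816 N

Weight W = 160 × 9.8 = 1568 N acts straight down.
Horizontal: T_P cos 23° = T_Q cos 59°  →  T_Q = 1.787 T_P.
Vertical: T_P sin 23° + T_Q sin 59° = 1568.
Substituting the horizontal relation into the vertical equation gives 1.923 T_P = 1568, so T_P = 815.5 N.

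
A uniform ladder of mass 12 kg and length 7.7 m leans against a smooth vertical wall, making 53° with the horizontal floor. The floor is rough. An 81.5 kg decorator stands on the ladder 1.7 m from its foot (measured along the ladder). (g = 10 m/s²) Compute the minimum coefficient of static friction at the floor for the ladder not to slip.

ΣF_y = 0: N_floor = 12×10 + 81.5×10 = 935 N.
Torques about the foot: N_wall · 7.7 sin 53° = 12×10×3.85 cos 53° + 81.5×10×1.7 cos 53° → N_wall = 180.8 N.
ΣF_x = 0: f_floor = N_wall = 180.8 N.
μ_min = f_floor / N_floor = 180.8 / 935 = 0.1934.

μ_min ≈ 0.193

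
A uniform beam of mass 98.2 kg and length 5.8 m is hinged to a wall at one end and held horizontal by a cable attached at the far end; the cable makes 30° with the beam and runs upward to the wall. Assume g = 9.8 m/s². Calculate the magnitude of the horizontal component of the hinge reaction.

H_x ≈ 833 N

Take torques about the hinge: T sin 30° · 5.8 = 98.2×9.8×2.9 = 2790.8 N·m.
So T = 2790.8 / (0.5000 × 5.8) = 962.36 N.
ΣF_x = 0: H_x = T cos 30° = 833.43 N.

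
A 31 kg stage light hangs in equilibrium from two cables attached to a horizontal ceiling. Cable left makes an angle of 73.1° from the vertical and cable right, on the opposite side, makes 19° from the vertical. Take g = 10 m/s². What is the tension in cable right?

Angles from the horizontal: cable left is 90° − 73.1° = 16.9°, cable right is 90° − 19° = 71°.
Weight W = 31 × 10 = 310 N acts straight down.
Horizontal: T_left cos 16.9° = T_right cos 71°  →  T_left = 0.3403 T_right.
Vertical: T_left sin 16.9° + T_right sin 71° = 310.
Substituting the horizontal relation into the vertical equation gives 1.044 T_right = 310, so T_right = 296.8 N.

T_right ≈ 297 N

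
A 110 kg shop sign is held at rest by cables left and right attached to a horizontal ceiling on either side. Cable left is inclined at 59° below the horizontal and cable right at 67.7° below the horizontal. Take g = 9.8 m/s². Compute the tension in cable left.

T_left ≈ 510 N

Weight W = 110 × 9.8 = 1078 N acts straight down.
Horizontal: T_left cos 59° = T_right cos 67.7°  →  T_right = 1.357 T_left.
Vertical: T_left sin 59° + T_right sin 67.7° = 1078.
Substituting the horizontal relation into the vertical equation gives 2.113 T_left = 1078, so T_left = 510.2 N.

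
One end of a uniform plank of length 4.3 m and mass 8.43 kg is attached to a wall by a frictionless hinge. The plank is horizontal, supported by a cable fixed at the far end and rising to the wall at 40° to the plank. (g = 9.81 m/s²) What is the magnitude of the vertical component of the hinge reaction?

|H_y| ≈ 41.3 N

Take torques about the hinge: T sin 40° · 4.3 = 8.43×9.81×2.15 = 177.8 N·m.
So T = 177.8 / (0.6428 × 4.3) = 64.328 N.
ΣF_y = 0: H_y = (8.43×9.81) − T sin 40° = 82.698 − 41.349 = 41.349 N.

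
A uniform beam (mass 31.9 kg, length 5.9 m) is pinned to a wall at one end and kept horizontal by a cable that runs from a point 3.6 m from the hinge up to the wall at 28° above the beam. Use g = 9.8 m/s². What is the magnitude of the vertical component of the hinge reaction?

Take torques about the hinge: T sin 28° · 3.6 = 31.9×9.8×2.95 = 922.23 N·m.
So T = 922.23 / (0.4695 × 3.6) = 545.67 N.
ΣF_y = 0: H_y = (31.9×9.8) − T sin 28° = 312.62 − 256.17 = 56.445 N.

|H_y| ≈ 56.4 N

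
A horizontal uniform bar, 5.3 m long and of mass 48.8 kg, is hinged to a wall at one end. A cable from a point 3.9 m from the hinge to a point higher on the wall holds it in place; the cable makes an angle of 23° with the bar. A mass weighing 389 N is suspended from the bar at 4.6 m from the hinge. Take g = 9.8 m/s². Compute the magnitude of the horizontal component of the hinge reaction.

Take torques about the hinge: T sin 23° · 3.9 = 48.8×9.8×2.65 + 389×4.6 = 3056.7 N·m.
So T = 3056.7 / (0.3907 × 3.9) = 2005.9 N.
ΣF_x = 0: H_x = T cos 23° = 1846.5 N.

H_x ≈ 1850 N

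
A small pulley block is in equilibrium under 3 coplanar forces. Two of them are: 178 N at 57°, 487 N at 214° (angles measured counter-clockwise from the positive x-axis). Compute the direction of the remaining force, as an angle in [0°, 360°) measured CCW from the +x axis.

θ ≈ 21.9°

Sum the known components: ΣF_x = -306.8 N, ΣF_y = -123 N.
For equilibrium the remaining force must supply (−ΣF_x, −ΣF_y) = (306.8, 123) N.
Magnitude = √((306.8)² + (123)²) = 330.5 N; direction = atan2(123, 306.8) = 21.9°.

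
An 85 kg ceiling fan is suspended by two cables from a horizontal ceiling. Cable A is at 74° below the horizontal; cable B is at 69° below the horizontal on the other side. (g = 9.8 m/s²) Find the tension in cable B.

Weight W = 85 × 9.8 = 833 N acts straight down.
Horizontal: T_A cos 74° = T_B cos 69°  →  T_A = 1.3 T_B.
Vertical: T_A sin 74° + T_B sin 69° = 833.
Substituting the horizontal relation into the vertical equation gives 2.183 T_B = 833, so T_B = 381.5 N.

T_B ≈ 382 N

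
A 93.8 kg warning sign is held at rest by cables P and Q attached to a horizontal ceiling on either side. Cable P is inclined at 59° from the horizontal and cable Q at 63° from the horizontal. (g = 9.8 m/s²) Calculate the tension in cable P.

Weight W = 93.8 × 9.8 = 919.2 N acts straight down.
Horizontal: T_P cos 59° = T_Q cos 63°  →  T_Q = 1.134 T_P.
Vertical: T_P sin 59° + T_Q sin 63° = 919.2.
Substituting the horizontal relation into the vertical equation gives 1.868 T_P = 919.2, so T_P = 492.1 N.

T_P ≈ 492 N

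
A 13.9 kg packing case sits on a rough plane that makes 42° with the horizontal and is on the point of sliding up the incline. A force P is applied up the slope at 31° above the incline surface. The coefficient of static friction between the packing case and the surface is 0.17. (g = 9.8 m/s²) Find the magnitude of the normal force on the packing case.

N ≈ 42.2 N

On the verge of sliding up the incline, friction equals μN and acts down the slope.
Perpendicular: N + P sin 31° = W cos 42° = 101.2 N.
Along incline: P cos 31° = W sin 42° + μN  with W sin 42° = 91.15 N.
Solving the pair for P and N: P = 114.7 N, N = 42.16 N (and f = μN = 7.167 N).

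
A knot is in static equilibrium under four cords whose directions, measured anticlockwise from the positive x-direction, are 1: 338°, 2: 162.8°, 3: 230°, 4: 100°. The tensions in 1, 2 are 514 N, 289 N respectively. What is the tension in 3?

T_3 ≈ 233 N

Resolve: ΣF_x = 514 cos 338° + 289 cos 162.8° + T_3 cos 230° + T_4 cos 100° = 0.
        ΣF_y = 514 sin 338° + 289 sin 162.8° + T_3 sin 230° + T_4 sin 100° = 0.
The known terms sum to (200.5, -107.1) N, so -0.6428 T_3 − 0.1736 T_4 = -200.5 and -0.7660 T_3 + 0.9848 T_4 = 107.1.
Solving simultaneously: T_3 = 233.5 N, T_4 = 290.4 N.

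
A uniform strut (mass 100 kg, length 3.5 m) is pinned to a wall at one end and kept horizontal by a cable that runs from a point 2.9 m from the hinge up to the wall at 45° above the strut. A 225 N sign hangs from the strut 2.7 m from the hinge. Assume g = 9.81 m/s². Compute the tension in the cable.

Take torques about the hinge: T sin 45° · 2.9 = 100×9.81×1.75 + 225×2.7 = 2324.2 N·m.
So T = 2324.2 / (0.7071 × 2.9) = 1133.4 N.

T ≈ 1130 N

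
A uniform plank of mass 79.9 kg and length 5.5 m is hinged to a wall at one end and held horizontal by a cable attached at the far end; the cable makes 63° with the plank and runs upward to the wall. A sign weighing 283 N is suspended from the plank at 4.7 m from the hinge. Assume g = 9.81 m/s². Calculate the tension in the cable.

Take torques about the hinge: T sin 63° · 5.5 = 79.9×9.81×2.75 + 283×4.7 = 3485.6 N·m.
So T = 3485.6 / (0.8910 × 5.5) = 711.27 N.

T ≈ 711 N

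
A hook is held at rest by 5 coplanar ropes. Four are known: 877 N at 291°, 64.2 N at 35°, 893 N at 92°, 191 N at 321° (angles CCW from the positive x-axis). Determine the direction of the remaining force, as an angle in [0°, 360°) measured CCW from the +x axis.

θ ≈ 179°

Sum the known components: ΣF_x = 484.1 N, ΣF_y = -9.671 N.
For equilibrium the remaining force must supply (−ΣF_x, −ΣF_y) = (-484.1, 9.671) N.
Magnitude = √((-484.1)² + (9.671)²) = 484.2 N; direction = atan2(9.671, -484.1) = 178.9°.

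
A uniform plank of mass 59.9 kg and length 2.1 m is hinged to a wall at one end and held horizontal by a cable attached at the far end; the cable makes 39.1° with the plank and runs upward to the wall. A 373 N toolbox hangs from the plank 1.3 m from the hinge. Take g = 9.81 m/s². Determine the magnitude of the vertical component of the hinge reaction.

Take torques about the hinge: T sin 39.1° · 2.1 = 59.9×9.81×1.05 + 373×1.3 = 1101.9 N·m.
So T = 1101.9 / (0.6307 × 2.1) = 831.99 N.
ΣF_y = 0: H_y = (59.9×9.81 + 373) − T sin 39.1° = 960.62 − 524.71 = 435.9 N.

|H_y| ≈ 436 N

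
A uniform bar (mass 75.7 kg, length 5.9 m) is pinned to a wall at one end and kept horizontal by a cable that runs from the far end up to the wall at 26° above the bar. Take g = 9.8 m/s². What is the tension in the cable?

T ≈ 846 N

Take torques about the hinge: T sin 26° · 5.9 = 75.7×9.8×2.95 = 2188.5 N·m.
So T = 2188.5 / (0.4384 × 5.9) = 846.16 N.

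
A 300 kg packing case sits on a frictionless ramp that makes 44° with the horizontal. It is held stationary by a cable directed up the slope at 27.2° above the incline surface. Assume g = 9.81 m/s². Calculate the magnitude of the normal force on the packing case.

N ≈ 1070 N

Take axes along and perpendicular to the incline. Weight components: W sin 44° = 2044 N down-slope, W cos 44° = 2117 N into the surface.
Along incline: T cos 27.2° = W sin 44° → T = 2299 N.
Perpendicular: N = W cos 44° − T sin 27.2° = 1066 N.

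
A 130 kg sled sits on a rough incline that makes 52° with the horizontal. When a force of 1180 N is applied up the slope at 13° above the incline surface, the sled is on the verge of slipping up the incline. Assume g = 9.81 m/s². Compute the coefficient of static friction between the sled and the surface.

μ ≈ 0.279

On the verge of sliding up the incline, friction is at its maximum μN and acts down the slope.
Perpendicular to incline: N = W cos 52° − P sin 13° = 785.2 − 265.4 = 519.7 N.
Along incline: P cos 13° − μN = W sin 52° → μ = −(W sin 52° − P cos 13°) / N = 0.2786.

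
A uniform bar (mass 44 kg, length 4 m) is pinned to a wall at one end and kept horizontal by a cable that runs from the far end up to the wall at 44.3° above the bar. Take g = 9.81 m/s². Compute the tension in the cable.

T ≈ 309 N

Take torques about the hinge: T sin 44.3° · 4 = 44×9.81×2 = 863.28 N·m.
So T = 863.28 / (0.6984 × 4) = 309.01 N.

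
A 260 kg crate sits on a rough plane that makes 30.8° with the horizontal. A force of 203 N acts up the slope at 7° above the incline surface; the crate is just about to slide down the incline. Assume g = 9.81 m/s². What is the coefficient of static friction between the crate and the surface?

On the verge of sliding down the incline, friction is at its maximum μN and acts up the slope.
Perpendicular to incline: N = W cos 30.8° − P sin 7° = 2191 − 24.74 = 2166 N.
Along incline: P cos 7° + μN = W sin 30.8° → μ = (W sin 30.8° − P cos 7°) / N = 0.5099.

μ ≈ 0.510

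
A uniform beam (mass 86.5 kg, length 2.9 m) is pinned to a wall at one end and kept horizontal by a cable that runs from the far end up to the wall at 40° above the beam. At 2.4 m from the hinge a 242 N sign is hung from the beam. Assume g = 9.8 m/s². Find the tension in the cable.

T ≈ 971 N

Take torques about the hinge: T sin 40° · 2.9 = 86.5×9.8×1.45 + 242×2.4 = 1810 N·m.
So T = 1810 / (0.6428 × 2.9) = 970.97 N.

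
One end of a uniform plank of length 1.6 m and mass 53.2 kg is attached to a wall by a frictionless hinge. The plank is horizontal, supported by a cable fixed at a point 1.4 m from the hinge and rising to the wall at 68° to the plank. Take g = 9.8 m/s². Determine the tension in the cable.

T ≈ 321 N

Take torques about the hinge: T sin 68° · 1.4 = 53.2×9.8×0.8 = 417.09 N·m.
So T = 417.09 / (0.9272 × 1.4) = 321.32 N.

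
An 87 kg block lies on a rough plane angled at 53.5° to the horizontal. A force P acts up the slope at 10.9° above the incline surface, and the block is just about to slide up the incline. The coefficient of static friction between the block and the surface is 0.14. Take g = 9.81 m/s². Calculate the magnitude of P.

On the verge of sliding up the incline, friction equals μN and acts down the slope.
Perpendicular: N + P sin 10.9° = W cos 53.5° = 507.7 N.
Along incline: P cos 10.9° = W sin 53.5° + μN  with W sin 53.5° = 686.1 N.
Solving the pair for P and N: P = 750.8 N, N = 365.7 N (and f = μN = 51.2 N).

P ≈ 751 N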